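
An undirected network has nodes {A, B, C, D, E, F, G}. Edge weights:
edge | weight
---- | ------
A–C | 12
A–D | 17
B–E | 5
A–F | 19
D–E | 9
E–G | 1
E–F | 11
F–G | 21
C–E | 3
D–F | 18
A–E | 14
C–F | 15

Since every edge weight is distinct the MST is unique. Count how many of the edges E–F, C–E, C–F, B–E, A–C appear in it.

4

Kruskal's algorithm — process edges by increasing weight (ties by edge label):
E–G (1): add — endpoints in different components.
C–E (3): add — endpoints in different components.
B–E (5): add — endpoints in different components.
D–E (9): add — endpoints in different components.
E–F (11): add — endpoints in different components.
A–C (12): add — endpoints in different components.
MST edge set: {E–G, C–E, B–E, D–E, E–F, A–C}.
Of the listed edges, {E–F, C–E, B–E, A–C} are in the MST → 4.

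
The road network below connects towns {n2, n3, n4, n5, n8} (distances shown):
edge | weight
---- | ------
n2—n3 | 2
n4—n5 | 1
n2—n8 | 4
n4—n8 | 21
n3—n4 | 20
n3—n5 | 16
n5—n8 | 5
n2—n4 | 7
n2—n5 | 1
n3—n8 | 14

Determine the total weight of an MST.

8

Kruskal: consider edges lightest-first.
n2—n5 (1): add. Components now {n3} {n2,n5} {n4} {n8}
n4—n5 (1): add. Components now {n3} {n2,n4,n5} {n8}
n2—n3 (2): add. Components now {n2,n3,n4,n5} {n8}
n2—n8 (4): add. Components now {n2,n3,n4,n5,n8}
MST edges: n2—n5, n4—n5, n2—n3, n2—n8; total weight 1+1+2+4 = 8.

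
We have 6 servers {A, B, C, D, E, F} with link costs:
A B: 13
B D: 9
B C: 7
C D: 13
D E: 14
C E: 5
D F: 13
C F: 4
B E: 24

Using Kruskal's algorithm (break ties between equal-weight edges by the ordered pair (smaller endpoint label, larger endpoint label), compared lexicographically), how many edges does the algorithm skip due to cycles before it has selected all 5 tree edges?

Kruskal's algorithm — process edges by increasing weight (ties by edge label):
C F (4): add. Components now {A} {B} {C,F} {D} {E}
C E (5): add. Components now {A} {B} {C,E,F} {D}
B C (7): add. Components now {A} {B,C,E,F} {D}
B D (9): add. Components now {A} {B,C,D,E,F}
A B (13): add. Components now {A,B,C,D,E,F}
Edges rejected before the tree was complete: 0.

0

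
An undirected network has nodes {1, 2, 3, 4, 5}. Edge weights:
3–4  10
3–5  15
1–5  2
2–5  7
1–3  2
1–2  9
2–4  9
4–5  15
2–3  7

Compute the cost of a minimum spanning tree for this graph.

20

Grow the tree from 3 using Prim:
Step 1: cheapest edge leaving the tree is 1–3 (2); add 1.
Step 2: cheapest edge leaving the tree is 1–5 (2); add 5.
Step 3: cheapest edge leaving the tree is 2–3 (7); add 2.
Step 4: cheapest edge leaving the tree is 2–4 (9); add 4.
MST edges: 1–3, 1–5, 2–3, 2–4; total weight 2+2+7+9 = 20.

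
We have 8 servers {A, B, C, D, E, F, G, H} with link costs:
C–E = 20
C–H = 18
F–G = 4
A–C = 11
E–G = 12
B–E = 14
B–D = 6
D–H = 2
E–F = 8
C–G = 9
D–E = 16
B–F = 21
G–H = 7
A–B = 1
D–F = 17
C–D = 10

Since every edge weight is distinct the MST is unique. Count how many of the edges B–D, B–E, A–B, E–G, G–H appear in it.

3

Sort edges by weight, then run Kruskal:
A–B (1): add — endpoints in different components.
D–H (2): add — endpoints in different components.
F–G (4): add — endpoints in different components.
B–D (6): add — endpoints in different components.
G–H (7): add — endpoints in different components.
E–F (8): add — endpoints in different components.
C–G (9): add — endpoints in different components.
MST edge set: {A–B, D–H, F–G, B–D, G–H, E–F, C–G}.
Of the listed edges, {B–D, A–B, G–H} are in the MST → 3.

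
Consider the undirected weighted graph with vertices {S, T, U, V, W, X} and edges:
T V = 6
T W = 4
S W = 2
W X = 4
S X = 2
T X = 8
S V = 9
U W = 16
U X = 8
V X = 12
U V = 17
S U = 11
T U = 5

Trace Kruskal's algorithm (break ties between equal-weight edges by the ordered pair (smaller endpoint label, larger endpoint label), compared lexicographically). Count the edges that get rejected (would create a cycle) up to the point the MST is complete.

Kruskal: consider edges lightest-first.
S W (2): add — endpoints in different components.
S X (2): add — endpoints in different components.
T W (4): add — endpoints in different components.
W X (4): skip — W and X already connected.
T U (5): add — endpoints in different components.
T V (6): add — endpoints in different components.
Edges rejected before the tree was complete: 1.

1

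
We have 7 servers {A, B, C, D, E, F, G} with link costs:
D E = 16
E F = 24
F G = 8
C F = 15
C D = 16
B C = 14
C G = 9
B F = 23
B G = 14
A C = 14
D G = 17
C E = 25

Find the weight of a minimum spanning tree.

77

Kruskal: consider edges lightest-first.
F G (8): add. Components now {A} {B} {C} {D} {E} {F,G}
C G (9): add. Components now {A} {B} {C,F,G} {D} {E}
A C (14): add. Components now {A,C,F,G} {B} {D} {E}
B C (14): add. Components now {A,B,C,F,G} {D} {E}
B G (14): skip — B and G already connected.
C F (15): skip — C and F already connected.
C D (16): add. Components now {A,B,C,D,F,G} {E}
D E (16): add. Components now {A,B,C,D,E,F,G}
MST edges: F G, C G, A C, B C, C D, D E; total weight 8+9+14+14+16+16 = 77.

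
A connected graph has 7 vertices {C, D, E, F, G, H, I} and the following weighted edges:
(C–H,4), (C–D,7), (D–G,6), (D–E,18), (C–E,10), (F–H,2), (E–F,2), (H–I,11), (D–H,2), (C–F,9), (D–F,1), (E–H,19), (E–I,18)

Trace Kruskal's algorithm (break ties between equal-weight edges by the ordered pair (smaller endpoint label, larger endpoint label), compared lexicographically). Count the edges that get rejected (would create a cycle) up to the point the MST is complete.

4

Kruskal: consider edges lightest-first.
D–F (1): add. Components now {C} {D,F} {E} {G} {H} {I}
D–H (2): add. Components now {C} {D,F,H} {E} {G} {I}
E–F (2): add. Components now {C} {D,E,F,H} {G} {I}
F–H (2): skip — F and H already connected.
C–H (4): add. Components now {C,D,E,F,H} {G} {I}
D–G (6): add. Components now {C,D,E,F,G,H} {I}
C–D (7): skip — C and D already connected.
C–F (9): skip — C and F already connected.
C–E (10): skip — C and E already connected.
H–I (11): add. Components now {C,D,E,F,G,H,I}
Edges rejected before the tree was complete: 4.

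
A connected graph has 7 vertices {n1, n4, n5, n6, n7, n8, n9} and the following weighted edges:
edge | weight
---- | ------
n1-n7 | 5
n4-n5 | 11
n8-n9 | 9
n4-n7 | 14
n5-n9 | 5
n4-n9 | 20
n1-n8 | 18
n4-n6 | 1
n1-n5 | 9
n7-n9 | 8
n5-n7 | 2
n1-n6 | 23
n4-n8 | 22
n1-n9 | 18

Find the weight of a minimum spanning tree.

Kruskal's algorithm — process edges by increasing weight (ties by edge label):
n4-n6 (1): add. Components now {n4,n6} {n8} {n5} {n7} {n9} {n1}
n5-n7 (2): add. Components now {n4,n6} {n8} {n5,n7} {n9} {n1}
n1-n7 (5): add. Components now {n4,n6} {n8} {n1,n5,n7} {n9}
n5-n9 (5): add. Components now {n4,n6} {n8} {n1,n5,n7,n9}
n7-n9 (8): skip — n7 and n9 already connected.
n1-n5 (9): skip — n5 and n1 already connected.
n8-n9 (9): add. Components now {n4,n6} {n1,n5,n7,n8,n9}
n4-n5 (11): add. Components now {n1,n4,n5,n6,n7,n8,n9}
MST edges: n4-n6, n5-n7, n1-n7, n5-n9, n8-n9, n4-n5; total weight 1+2+5+5+9+11 = 33.

33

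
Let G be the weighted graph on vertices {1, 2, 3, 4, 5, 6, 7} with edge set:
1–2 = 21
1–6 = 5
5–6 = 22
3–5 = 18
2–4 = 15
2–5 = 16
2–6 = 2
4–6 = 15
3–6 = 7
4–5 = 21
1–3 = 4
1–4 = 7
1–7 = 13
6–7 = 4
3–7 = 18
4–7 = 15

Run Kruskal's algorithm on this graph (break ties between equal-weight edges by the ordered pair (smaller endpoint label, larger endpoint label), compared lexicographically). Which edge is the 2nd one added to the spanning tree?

1-3

Sort edges by weight, then run Kruskal:
2–6 (2): add — endpoints in different components.
1–3 (4): add — endpoints in different components.
6–7 (4): add — endpoints in different components.
1–6 (5): add — endpoints in different components.
1–4 (7): add — endpoints in different components.
3–6 (7): skip — 3 and 6 already connected.
1–7 (13): skip — 1 and 7 already connected.
2–4 (15): skip — 2 and 4 already connected.
4–6 (15): skip — 4 and 6 already connected.
4–7 (15): skip — 4 and 7 already connected.
2–5 (16): add — endpoints in different components.
The 2nd edge added is 1–3.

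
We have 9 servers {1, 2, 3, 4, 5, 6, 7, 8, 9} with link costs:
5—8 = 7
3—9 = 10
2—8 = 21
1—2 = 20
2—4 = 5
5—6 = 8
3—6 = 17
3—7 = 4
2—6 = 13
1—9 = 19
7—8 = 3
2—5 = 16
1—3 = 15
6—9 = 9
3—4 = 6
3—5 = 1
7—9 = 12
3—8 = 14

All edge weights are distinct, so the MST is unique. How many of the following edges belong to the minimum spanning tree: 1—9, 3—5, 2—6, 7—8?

Kruskal's algorithm — process edges by increasing weight (ties by edge label):
3—5 (1): add — endpoints in different components.
7—8 (3): add — endpoints in different components.
3—7 (4): add — endpoints in different components.
2—4 (5): add — endpoints in different components.
3—4 (6): add — endpoints in different components.
5—8 (7): skip — 5 and 8 already connected.
5—6 (8): add — endpoints in different components.
6—9 (9): add — endpoints in different components.
3—9 (10): skip — 3 and 9 already connected.
7—9 (12): skip — 7 and 9 already connected.
2—6 (13): skip — 2 and 6 already connected.
3—8 (14): skip — 3 and 8 already connected.
1—3 (15): add — endpoints in different components.
MST edge set: {3—5, 7—8, 3—7, 2—4, 3—4, 5—6, 6—9, 1—3}.
Of the listed edges, {3—5, 7—8} are in the MST → 2.

2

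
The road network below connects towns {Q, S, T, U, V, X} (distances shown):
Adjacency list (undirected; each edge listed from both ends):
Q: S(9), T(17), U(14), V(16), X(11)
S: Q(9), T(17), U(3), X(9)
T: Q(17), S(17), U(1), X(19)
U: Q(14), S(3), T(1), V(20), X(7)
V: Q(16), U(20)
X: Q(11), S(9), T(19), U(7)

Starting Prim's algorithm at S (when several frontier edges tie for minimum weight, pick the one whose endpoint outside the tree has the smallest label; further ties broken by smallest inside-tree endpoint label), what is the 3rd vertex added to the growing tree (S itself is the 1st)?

Grow the tree from S using Prim:
Step 1: cheapest edge leaving the tree is S–U (3); add U.
Step 2: cheapest edge leaving the tree is T–U (1); add T.
Step 3: cheapest edge leaving the tree is U–X (7); add X.
Step 4: cheapest edge leaving the tree is Q–S (9); add Q.
Step 5: cheapest edge leaving the tree is Q–V (16); add V.
Vertex order: S, U, T, X, Q, V. The 3rd vertex is T.

T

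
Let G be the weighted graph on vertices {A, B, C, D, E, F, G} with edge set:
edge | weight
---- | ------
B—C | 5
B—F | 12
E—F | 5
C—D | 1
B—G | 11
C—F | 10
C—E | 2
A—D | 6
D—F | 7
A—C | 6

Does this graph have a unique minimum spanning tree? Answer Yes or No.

Kruskal's algorithm — process edges by increasing weight (ties by edge label):
C—D (1): add — endpoints in different components.
C—E (2): add — endpoints in different components.
B—C (5): add — endpoints in different components.
E—F (5): add — endpoints in different components.
A—C (6): add — endpoints in different components.
A—D (6): skip — A and D already connected.
D—F (7): skip — D and F already connected.
C—F (10): skip — C and F already connected.
B—G (11): add — endpoints in different components.
Non-tree edge A—D has weight 6, equal to the heaviest edge on its tree cycle — swapping gives another MST of the same weight. Not unique.

No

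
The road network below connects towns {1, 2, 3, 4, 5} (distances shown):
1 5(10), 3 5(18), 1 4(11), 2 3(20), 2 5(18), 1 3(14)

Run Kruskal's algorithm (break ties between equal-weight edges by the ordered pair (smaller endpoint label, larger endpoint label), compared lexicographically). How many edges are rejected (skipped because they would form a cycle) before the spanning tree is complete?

Kruskal: consider edges lightest-first.
1 5 (10): add. Components now {1,5} {2} {3} {4}
1 4 (11): add. Components now {1,4,5} {2} {3}
1 3 (14): add. Components now {1,3,4,5} {2}
2 5 (18): add. Components now {1,2,3,4,5}
Edges rejected before the tree was complete: 0.

0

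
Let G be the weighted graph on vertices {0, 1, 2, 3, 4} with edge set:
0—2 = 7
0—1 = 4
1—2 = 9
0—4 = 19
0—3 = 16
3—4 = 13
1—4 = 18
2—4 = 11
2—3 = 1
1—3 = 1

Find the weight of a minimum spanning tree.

17

Prim, starting at 2.
Step 1: frontier [2—3 1, 0—2 7, 1—2 9, 2—4 11] → take 2—3 (1); add 3.
Step 2: frontier [0—2 7, 1—2 9, 2—4 11, 1—3 1, 3—4 13, 0—3 16] → take 1—3 (1); add 1.
Step 3: frontier [0—1 4, 1—4 18, 0—2 7, 2—4 11, 3—4 13, 0—3 16] → take 0—1 (4); add 0.
Step 4: frontier [0—4 19, 1—4 18, 2—4 11, 3—4 13] → take 2—4 (11); add 4.
MST edges: 2—3, 1—3, 0—1, 2—4; total weight 1+1+4+11 = 17.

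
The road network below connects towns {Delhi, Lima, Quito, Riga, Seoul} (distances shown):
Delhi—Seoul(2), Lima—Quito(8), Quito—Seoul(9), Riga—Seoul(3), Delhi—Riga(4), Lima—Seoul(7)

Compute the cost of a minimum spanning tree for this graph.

Grow the tree from Lima using Prim:
Step 1: frontier [Lima—Seoul 7, Lima—Quito 8] → take Lima—Seoul (7); add Seoul.
Step 2: frontier [Lima—Quito 8, Delhi—Seoul 2, Riga—Seoul 3, Quito—Seoul 9] → take Delhi—Seoul (2); add Delhi.
Step 3: frontier [Delhi—Riga 4, Lima—Quito 8, Riga—Seoul 3, Quito—Seoul 9] → take Riga—Seoul (3); add Riga.
Step 4: frontier [Lima—Quito 8, Quito—Seoul 9] → take Lima—Quito (8); add Quito.
MST edges: Lima—Seoul, Delhi—Seoul, Riga—Seoul, Lima—Quito; total weight 7+2+3+8 = 20.

20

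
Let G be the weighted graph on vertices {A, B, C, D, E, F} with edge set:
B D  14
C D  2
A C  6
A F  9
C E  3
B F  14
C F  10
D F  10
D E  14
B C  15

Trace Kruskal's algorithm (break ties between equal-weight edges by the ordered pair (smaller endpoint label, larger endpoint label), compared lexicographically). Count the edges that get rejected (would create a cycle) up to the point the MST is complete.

2

Kruskal: consider edges lightest-first.
C D (2): add — endpoints in different components.
C E (3): add — endpoints in different components.
A C (6): add — endpoints in different components.
A F (9): add — endpoints in different components.
C F (10): skip — C and F already connected.
D F (10): skip — D and F already connected.
B D (14): add — endpoints in different components.
Edges rejected before the tree was complete: 2.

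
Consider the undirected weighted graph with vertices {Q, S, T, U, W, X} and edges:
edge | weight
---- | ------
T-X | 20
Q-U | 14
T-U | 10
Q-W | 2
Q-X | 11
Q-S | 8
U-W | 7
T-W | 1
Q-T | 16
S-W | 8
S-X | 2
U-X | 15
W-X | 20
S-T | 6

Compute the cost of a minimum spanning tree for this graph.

Kruskal: consider edges lightest-first.
T-W (1): add. Components now {S} {T,W} {Q} {X} {U}
Q-W (2): add. Components now {S} {Q,T,W} {X} {U}
S-X (2): add. Components now {S,X} {Q,T,W} {U}
S-T (6): add. Components now {Q,S,T,W,X} {U}
U-W (7): add. Components now {Q,S,T,U,W,X}
MST edges: T-W, Q-W, S-X, S-T, U-W; total weight 1+2+2+6+7 = 18.

18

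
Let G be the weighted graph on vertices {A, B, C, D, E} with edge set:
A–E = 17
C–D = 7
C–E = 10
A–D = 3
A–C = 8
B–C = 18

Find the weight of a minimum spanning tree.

Prim, starting at A.
Step 1: frontier [A–D 3, A–C 8, A–E 17] → take A–D (3); add D.
Step 2: frontier [A–C 8, A–E 17, C–D 7] → take C–D (7); add C.
Step 3: frontier [A–E 17, C–E 10, B–C 18] → take C–E (10); add E.
Step 4: frontier [B–C 18] → take B–C (18); add B.
MST edges: A–D, C–D, C–E, B–C; total weight 3+7+10+18 = 38.

38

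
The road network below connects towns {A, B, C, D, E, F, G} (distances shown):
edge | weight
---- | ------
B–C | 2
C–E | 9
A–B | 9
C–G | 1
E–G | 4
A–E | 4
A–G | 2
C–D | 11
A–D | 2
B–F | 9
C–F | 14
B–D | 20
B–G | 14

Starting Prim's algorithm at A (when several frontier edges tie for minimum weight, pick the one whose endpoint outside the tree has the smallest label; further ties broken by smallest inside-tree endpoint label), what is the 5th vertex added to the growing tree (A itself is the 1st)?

Prim, starting at A.
Step 1: frontier [A–D 2, A–G 2, A–E 4, A–B 9] → take A–D (2); add D.
Step 2: frontier [A–G 2, A–E 4, A–B 9, C–D 11, B–D 20] → take A–G (2); add G.
Step 3: frontier [A–E 4, A–B 9, C–D 11, B–D 20, C–G 1, E–G 4, B–G 14] → take C–G (1); add C.
Step 4: frontier [A–E 4, A–B 9, B–C 2, C–E 9, C–F 14, B–D 20, E–G 4, B–G 14] → take B–C (2); add B.
Step 5: frontier [A–E 4, B–F 9, C–E 9, C–F 14, E–G 4] → take A–E (4); add E.
Step 6: frontier [B–F 9, C–F 14] → take B–F (9); add F.
Vertex order: A, D, G, C, B, E, F. The 5th vertex is B.

B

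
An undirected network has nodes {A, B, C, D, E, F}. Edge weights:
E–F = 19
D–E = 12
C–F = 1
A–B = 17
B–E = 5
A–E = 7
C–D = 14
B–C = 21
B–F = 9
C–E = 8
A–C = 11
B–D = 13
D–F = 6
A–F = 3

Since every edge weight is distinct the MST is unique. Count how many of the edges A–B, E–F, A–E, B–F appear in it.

Sort edges by weight, then run Kruskal:
C–F (1): add. Components now {A} {B} {C,F} {D} {E}
A–F (3): add. Components now {A,C,F} {B} {D} {E}
B–E (5): add. Components now {A,C,F} {B,E} {D}
D–F (6): add. Components now {A,C,D,F} {B,E}
A–E (7): add. Components now {A,B,C,D,E,F}
MST edge set: {C–F, A–F, B–E, D–F, A–E}.
Of the listed edges, {A–E} are in the MST → 1.

1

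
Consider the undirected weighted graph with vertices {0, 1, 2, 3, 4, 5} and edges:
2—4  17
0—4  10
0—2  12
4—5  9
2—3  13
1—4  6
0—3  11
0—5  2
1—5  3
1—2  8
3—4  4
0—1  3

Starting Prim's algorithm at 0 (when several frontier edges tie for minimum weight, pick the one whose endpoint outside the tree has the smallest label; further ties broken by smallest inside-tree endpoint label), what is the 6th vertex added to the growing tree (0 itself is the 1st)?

2

Prim, starting at 0.
Step 1: cheapest edge leaving the tree is 0—5 (2); add 5.
Step 2: cheapest edge leaving the tree is 0—1 (3); add 1.
Step 3: cheapest edge leaving the tree is 1—4 (6); add 4.
Step 4: cheapest edge leaving the tree is 3—4 (4); add 3.
Step 5: cheapest edge leaving the tree is 1—2 (8); add 2.
Vertex order: 0, 5, 1, 4, 3, 2. The 6th vertex is 2.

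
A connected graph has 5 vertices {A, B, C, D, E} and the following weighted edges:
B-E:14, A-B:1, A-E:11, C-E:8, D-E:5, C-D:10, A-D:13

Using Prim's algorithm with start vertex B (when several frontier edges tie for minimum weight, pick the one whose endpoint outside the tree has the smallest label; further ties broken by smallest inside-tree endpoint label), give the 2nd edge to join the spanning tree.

Prim's algorithm from B:
Step 1: frontier [A-B 1, B-E 14] → take A-B (1); add A.
Step 2: frontier [A-E 11, A-D 13, B-E 14] → take A-E (11); add E.
Step 3: frontier [A-D 13, D-E 5, C-E 8] → take D-E (5); add D.
Step 4: frontier [C-D 10, C-E 8] → take C-E (8); add C.
The 2nd edge added is A-E.

A-E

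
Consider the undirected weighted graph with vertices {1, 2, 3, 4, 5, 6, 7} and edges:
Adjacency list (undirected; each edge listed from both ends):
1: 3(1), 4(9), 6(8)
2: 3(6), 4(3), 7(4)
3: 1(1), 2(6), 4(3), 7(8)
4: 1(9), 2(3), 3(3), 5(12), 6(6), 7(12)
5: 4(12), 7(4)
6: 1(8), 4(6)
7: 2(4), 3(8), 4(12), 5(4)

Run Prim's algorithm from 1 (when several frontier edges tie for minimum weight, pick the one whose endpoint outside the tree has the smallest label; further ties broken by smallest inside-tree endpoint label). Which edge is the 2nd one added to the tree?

3-4

Prim, starting at 1.
Step 1: frontier [1—3 1, 1—6 8, 1—4 9] → take 1—3 (1); add 3.
Step 2: frontier [1—6 8, 1—4 9, 3—4 3, 2—3 6, 3—7 8] → take 3—4 (3); add 4.
Step 3: frontier [1—6 8, 2—3 6, 3—7 8, 2—4 3, 4—6 6, 4—5 12, 4—7 12] → take 2—4 (3); add 2.
Step 4: frontier [1—6 8, 2—7 4, 3—7 8, 4—6 6, 4—5 12, 4—7 12] → take 2—7 (4); add 7.
Step 5: frontier [1—6 8, 4—6 6, 4—5 12, 5—7 4] → take 5—7 (4); add 5.
Step 6: frontier [1—6 8, 4—6 6] → take 4—6 (6); add 6.
The 2nd edge added is 3—4.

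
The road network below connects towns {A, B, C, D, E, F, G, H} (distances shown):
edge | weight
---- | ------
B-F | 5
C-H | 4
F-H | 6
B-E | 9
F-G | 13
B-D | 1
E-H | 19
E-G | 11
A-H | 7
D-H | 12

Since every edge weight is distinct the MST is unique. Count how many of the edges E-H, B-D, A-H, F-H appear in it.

Kruskal's algorithm — process edges by increasing weight (ties by edge label):
B-D (1): add — endpoints in different components.
C-H (4): add — endpoints in different components.
B-F (5): add — endpoints in different components.
F-H (6): add — endpoints in different components.
A-H (7): add — endpoints in different components.
B-E (9): add — endpoints in different components.
E-G (11): add — endpoints in different components.
MST edge set: {B-D, C-H, B-F, F-H, A-H, B-E, E-G}.
Of the listed edges, {B-D, A-H, F-H} are in the MST → 3.

3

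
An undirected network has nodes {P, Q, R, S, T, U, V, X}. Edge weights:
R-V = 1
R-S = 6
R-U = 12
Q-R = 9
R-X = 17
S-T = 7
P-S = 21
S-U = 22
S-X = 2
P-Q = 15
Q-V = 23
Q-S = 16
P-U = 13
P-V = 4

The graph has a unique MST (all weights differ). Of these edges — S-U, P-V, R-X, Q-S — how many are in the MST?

Kruskal: consider edges lightest-first.
R-V (1): add — endpoints in different components.
S-X (2): add — endpoints in different components.
P-V (4): add — endpoints in different components.
R-S (6): add — endpoints in different components.
S-T (7): add — endpoints in different components.
Q-R (9): add — endpoints in different components.
R-U (12): add — endpoints in different components.
MST edge set: {R-V, S-X, P-V, R-S, S-T, Q-R, R-U}.
Of the listed edges, {P-V} are in the MST → 1.

1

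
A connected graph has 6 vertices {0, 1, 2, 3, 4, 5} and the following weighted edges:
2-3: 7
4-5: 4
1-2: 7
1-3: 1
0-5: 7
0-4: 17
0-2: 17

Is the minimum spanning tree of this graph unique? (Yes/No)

No

Kruskal: consider edges lightest-first.
1-3 (1): add — endpoints in different components.
4-5 (4): add — endpoints in different components.
0-5 (7): add — endpoints in different components.
1-2 (7): add — endpoints in different components.
2-3 (7): skip — 2 and 3 already connected.
0-2 (17): add — endpoints in different components.
Non-tree edge 2-3 has weight 7, equal to the heaviest edge on its tree cycle — swapping gives another MST of the same weight. Not unique.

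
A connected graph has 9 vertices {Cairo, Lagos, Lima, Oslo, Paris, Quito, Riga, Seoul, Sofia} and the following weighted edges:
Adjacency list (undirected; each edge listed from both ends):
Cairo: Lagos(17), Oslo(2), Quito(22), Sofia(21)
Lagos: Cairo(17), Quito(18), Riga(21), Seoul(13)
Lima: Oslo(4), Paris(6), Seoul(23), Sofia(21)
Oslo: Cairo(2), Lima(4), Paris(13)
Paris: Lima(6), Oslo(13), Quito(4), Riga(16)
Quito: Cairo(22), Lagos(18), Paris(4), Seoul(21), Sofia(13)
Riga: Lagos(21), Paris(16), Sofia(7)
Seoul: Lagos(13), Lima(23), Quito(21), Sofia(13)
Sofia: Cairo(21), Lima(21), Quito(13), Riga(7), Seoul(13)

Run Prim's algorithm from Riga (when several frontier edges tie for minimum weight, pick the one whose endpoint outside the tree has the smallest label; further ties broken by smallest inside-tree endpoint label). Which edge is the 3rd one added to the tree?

Prim's algorithm from Riga:
Step 1: cheapest edge leaving the tree is Riga—Sofia (7); add Sofia.
Step 2: cheapest edge leaving the tree is Quito—Sofia (13); add Quito.
Step 3: cheapest edge leaving the tree is Paris—Quito (4); add Paris.
Step 4: cheapest edge leaving the tree is Lima—Paris (6); add Lima.
Step 5: cheapest edge leaving the tree is Lima—Oslo (4); add Oslo.
Step 6: cheapest edge leaving the tree is Cairo—Oslo (2); add Cairo.
Step 7: cheapest edge leaving the tree is Seoul—Sofia (13); add Seoul.
Step 8: cheapest edge leaving the tree is Lagos—Seoul (13); add Lagos.
The 3rd edge added is Paris—Quito.

Paris-Quito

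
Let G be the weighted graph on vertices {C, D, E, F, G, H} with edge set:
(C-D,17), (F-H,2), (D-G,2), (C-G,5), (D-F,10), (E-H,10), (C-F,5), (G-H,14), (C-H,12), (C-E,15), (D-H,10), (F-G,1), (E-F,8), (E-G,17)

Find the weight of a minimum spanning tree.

18

Grow the tree from H using Prim:
Step 1: frontier [F-H 2, D-H 10, E-H 10, C-H 12, G-H 14] → take F-H (2); add F.
Step 2: frontier [F-G 1, C-F 5, E-F 8, D-F 10, D-H 10, E-H 10, C-H 12, G-H 14] → take F-G (1); add G.
Step 3: frontier [C-F 5, E-F 8, D-F 10, D-G 2, C-G 5, E-G 17, D-H 10, E-H 10, C-H 12] → take D-G (2); add D.
Step 4: frontier [C-D 17, C-F 5, E-F 8, C-G 5, E-G 17, E-H 10, C-H 12] → take C-F (5); add C.
Step 5: frontier [C-E 15, E-F 8, E-G 17, E-H 10] → take E-F (8); add E.
MST edges: F-H, F-G, D-G, C-F, E-F; total weight 2+1+2+5+8 = 18.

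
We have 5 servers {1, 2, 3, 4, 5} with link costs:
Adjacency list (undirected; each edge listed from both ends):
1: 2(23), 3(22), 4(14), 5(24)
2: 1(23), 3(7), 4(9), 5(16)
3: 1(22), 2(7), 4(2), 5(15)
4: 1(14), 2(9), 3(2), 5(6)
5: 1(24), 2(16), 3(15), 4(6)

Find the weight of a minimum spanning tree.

29

Kruskal: consider edges lightest-first.
3–4 (2): add. Components now {1} {2} {3,4} {5}
4–5 (6): add. Components now {1} {2} {3,4,5}
2–3 (7): add. Components now {1} {2,3,4,5}
2–4 (9): skip — 2 and 4 already connected.
1–4 (14): add. Components now {1,2,3,4,5}
MST edges: 3–4, 4–5, 2–3, 1–4; total weight 2+6+7+14 = 29.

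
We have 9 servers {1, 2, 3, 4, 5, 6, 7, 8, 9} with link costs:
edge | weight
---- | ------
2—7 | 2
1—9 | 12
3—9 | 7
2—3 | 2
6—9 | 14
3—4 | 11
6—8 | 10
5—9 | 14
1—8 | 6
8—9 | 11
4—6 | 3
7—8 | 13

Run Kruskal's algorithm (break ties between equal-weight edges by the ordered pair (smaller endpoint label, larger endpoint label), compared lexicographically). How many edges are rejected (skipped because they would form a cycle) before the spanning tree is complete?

Kruskal: consider edges lightest-first.
2—3 (2): add — endpoints in different components.
2—7 (2): add — endpoints in different components.
4—6 (3): add — endpoints in different components.
1—8 (6): add — endpoints in different components.
3—9 (7): add — endpoints in different components.
6—8 (10): add — endpoints in different components.
3—4 (11): add — endpoints in different components.
8—9 (11): skip — 8 and 9 already connected.
1—9 (12): skip — 1 and 9 already connected.
7—8 (13): skip — 7 and 8 already connected.
5—9 (14): add — endpoints in different components.
Edges rejected before the tree was complete: 3.

3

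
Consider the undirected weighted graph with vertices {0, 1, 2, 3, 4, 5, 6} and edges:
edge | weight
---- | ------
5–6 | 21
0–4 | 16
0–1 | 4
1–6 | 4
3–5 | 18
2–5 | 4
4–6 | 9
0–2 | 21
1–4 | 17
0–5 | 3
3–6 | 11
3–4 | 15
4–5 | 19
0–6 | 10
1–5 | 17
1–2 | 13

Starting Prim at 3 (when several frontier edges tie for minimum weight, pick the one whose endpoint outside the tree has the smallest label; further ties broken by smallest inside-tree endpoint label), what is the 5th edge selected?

2-5

Prim, starting at 3.
Step 1: cheapest edge leaving the tree is 3–6 (11); add 6.
Step 2: cheapest edge leaving the tree is 1–6 (4); add 1.
Step 3: cheapest edge leaving the tree is 0–1 (4); add 0.
Step 4: cheapest edge leaving the tree is 0–5 (3); add 5.
Step 5: cheapest edge leaving the tree is 2–5 (4); add 2.
Step 6: cheapest edge leaving the tree is 4–6 (9); add 4.
The 5th edge added is 2–5.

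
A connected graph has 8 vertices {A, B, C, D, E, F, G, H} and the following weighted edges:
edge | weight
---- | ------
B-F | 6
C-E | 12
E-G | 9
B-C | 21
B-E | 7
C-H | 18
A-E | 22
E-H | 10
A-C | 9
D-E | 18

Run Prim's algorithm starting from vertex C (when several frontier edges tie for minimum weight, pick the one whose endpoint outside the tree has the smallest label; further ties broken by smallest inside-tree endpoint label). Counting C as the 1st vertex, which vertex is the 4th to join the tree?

B

Prim, starting at C.
Step 1: cheapest edge leaving the tree is A-C (9); add A.
Step 2: cheapest edge leaving the tree is C-E (12); add E.
Step 3: cheapest edge leaving the tree is B-E (7); add B.
Step 4: cheapest edge leaving the tree is B-F (6); add F.
Step 5: cheapest edge leaving the tree is E-G (9); add G.
Step 6: cheapest edge leaving the tree is E-H (10); add H.
Step 7: cheapest edge leaving the tree is D-E (18); add D.
Vertex order: C, A, E, B, F, G, H, D. The 4th vertex is B.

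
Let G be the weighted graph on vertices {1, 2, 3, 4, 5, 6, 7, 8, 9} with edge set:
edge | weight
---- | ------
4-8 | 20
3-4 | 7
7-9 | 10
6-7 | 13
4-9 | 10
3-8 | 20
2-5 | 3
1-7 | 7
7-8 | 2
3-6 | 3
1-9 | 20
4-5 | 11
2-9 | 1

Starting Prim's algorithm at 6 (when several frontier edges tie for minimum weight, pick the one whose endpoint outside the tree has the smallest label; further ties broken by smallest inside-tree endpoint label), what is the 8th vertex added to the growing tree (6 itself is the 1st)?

8

Prim, starting at 6.
Step 1: frontier [3-6 3, 6-7 13] → take 3-6 (3); add 3.
Step 2: frontier [3-4 7, 3-8 20, 6-7 13] → take 3-4 (7); add 4.
Step 3: frontier [3-8 20, 4-9 10, 4-5 11, 4-8 20, 6-7 13] → take 4-9 (10); add 9.
Step 4: frontier [3-8 20, 4-5 11, 4-8 20, 6-7 13, 2-9 1, 7-9 10, 1-9 20] → take 2-9 (1); add 2.
Step 5: frontier [2-5 3, 3-8 20, 4-5 11, 4-8 20, 6-7 13, 7-9 10, 1-9 20] → take 2-5 (3); add 5.
Step 6: frontier [3-8 20, 4-8 20, 6-7 13, 7-9 10, 1-9 20] → take 7-9 (10); add 7.
Step 7: frontier [3-8 20, 4-8 20, 7-8 2, 1-7 7, 1-9 20] → take 7-8 (2); add 8.
Step 8: frontier [1-7 7, 1-9 20] → take 1-7 (7); add 1.
Vertex order: 6, 3, 4, 9, 2, 5, 7, 8, 1. The 8th vertex is 8.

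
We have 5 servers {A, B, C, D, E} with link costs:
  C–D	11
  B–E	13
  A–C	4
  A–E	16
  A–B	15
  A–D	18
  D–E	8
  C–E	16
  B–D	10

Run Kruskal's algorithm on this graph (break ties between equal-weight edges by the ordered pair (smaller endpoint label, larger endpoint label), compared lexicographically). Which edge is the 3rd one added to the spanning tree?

Kruskal's algorithm — process edges by increasing weight (ties by edge label):
A–C (4): add — endpoints in different components.
D–E (8): add — endpoints in different components.
B–D (10): add — endpoints in different components.
C–D (11): add — endpoints in different components.
The 3rd edge added is B–D.

B-D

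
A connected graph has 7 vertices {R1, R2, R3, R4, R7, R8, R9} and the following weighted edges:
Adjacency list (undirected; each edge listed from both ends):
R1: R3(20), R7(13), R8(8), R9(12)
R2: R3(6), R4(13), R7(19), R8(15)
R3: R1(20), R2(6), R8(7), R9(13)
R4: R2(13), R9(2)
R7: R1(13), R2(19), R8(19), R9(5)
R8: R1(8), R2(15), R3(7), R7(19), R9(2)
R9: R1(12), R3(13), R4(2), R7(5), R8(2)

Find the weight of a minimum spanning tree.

30

Sort edges by weight, then run Kruskal:
R4-R9 (2): add — endpoints in different components.
R8-R9 (2): add — endpoints in different components.
R7-R9 (5): add — endpoints in different components.
R2-R3 (6): add — endpoints in different components.
R3-R8 (7): add — endpoints in different components.
R1-R8 (8): add — endpoints in different components.
MST edges: R4-R9, R8-R9, R7-R9, R2-R3, R3-R8, R1-R8; total weight 2+2+5+6+7+8 = 30.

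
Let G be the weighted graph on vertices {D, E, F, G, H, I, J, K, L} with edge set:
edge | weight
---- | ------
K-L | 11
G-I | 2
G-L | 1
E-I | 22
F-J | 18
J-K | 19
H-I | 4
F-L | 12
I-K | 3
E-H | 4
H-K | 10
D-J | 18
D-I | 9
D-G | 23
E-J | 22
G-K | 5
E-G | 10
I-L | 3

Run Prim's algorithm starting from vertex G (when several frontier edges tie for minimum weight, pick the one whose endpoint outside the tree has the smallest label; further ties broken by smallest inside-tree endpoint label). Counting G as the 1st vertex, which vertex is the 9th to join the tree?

J

Prim, starting at G.
Step 1: cheapest edge leaving the tree is G-L (1); add L.
Step 2: cheapest edge leaving the tree is G-I (2); add I.
Step 3: cheapest edge leaving the tree is I-K (3); add K.
Step 4: cheapest edge leaving the tree is H-I (4); add H.
Step 5: cheapest edge leaving the tree is E-H (4); add E.
Step 6: cheapest edge leaving the tree is D-I (9); add D.
Step 7: cheapest edge leaving the tree is F-L (12); add F.
Step 8: cheapest edge leaving the tree is D-J (18); add J.
Vertex order: G, L, I, K, H, E, D, F, J. The 9th vertex is J.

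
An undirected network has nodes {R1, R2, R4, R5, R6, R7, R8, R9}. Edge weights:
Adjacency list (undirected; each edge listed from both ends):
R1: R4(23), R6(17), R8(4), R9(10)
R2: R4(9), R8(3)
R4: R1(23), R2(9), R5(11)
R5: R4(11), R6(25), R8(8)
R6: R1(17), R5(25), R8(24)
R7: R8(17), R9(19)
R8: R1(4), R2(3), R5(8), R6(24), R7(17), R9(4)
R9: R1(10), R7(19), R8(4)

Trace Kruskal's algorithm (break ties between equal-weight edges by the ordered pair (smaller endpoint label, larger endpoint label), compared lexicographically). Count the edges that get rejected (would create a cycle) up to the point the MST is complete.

2

Kruskal: consider edges lightest-first.
R2-R8 (3): add — endpoints in different components.
R1-R8 (4): add — endpoints in different components.
R8-R9 (4): add — endpoints in different components.
R5-R8 (8): add — endpoints in different components.
R2-R4 (9): add — endpoints in different components.
R1-R9 (10): skip — R9 and R1 already connected.
R4-R5 (11): skip — R4 and R5 already connected.
R1-R6 (17): add — endpoints in different components.
R7-R8 (17): add — endpoints in different components.
Edges rejected before the tree was complete: 2.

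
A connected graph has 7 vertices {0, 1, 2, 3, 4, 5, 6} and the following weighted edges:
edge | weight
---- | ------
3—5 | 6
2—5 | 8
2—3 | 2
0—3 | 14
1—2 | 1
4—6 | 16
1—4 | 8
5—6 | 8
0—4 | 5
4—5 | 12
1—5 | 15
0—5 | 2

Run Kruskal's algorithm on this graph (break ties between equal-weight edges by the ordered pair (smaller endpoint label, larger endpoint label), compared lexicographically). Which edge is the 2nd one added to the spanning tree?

Kruskal's algorithm — process edges by increasing weight (ties by edge label):
1—2 (1): add. Components now {0} {1,2} {3} {4} {5} {6}
0—5 (2): add. Components now {0,5} {1,2} {3} {4} {6}
2—3 (2): add. Components now {0,5} {1,2,3} {4} {6}
0—4 (5): add. Components now {0,4,5} {1,2,3} {6}
3—5 (6): add. Components now {0,1,2,3,4,5} {6}
1—4 (8): skip — 1 and 4 already connected.
2—5 (8): skip — 2 and 5 already connected.
5—6 (8): add. Components now {0,1,2,3,4,5,6}
The 2nd edge added is 0—5.

0-5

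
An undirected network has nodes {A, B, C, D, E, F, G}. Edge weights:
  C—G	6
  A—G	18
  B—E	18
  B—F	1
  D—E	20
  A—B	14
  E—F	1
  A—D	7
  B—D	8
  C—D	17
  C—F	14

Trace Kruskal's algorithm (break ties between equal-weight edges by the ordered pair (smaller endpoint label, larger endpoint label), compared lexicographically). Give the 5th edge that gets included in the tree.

B-D

Kruskal's algorithm — process edges by increasing weight (ties by edge label):
B—F (1): add. Components now {A} {B,F} {C} {D} {E} {G}
E—F (1): add. Components now {A} {B,E,F} {C} {D} {G}
C—G (6): add. Components now {A} {B,E,F} {C,G} {D}
A—D (7): add. Components now {A,D} {B,E,F} {C,G}
B—D (8): add. Components now {A,B,D,E,F} {C,G}
A—B (14): skip — A and B already connected.
C—F (14): add. Components now {A,B,C,D,E,F,G}
The 5th edge added is B—D.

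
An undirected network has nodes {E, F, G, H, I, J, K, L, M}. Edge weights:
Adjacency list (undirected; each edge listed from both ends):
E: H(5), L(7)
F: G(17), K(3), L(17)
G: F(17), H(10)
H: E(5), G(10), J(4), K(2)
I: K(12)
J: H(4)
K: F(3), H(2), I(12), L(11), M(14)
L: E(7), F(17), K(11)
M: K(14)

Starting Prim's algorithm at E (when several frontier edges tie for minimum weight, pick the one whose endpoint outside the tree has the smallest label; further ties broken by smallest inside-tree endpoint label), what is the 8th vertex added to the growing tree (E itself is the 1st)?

I

Prim's algorithm from E:
Step 1: cheapest edge leaving the tree is E H (5); add H.
Step 2: cheapest edge leaving the tree is H K (2); add K.
Step 3: cheapest edge leaving the tree is F K (3); add F.
Step 4: cheapest edge leaving the tree is H J (4); add J.
Step 5: cheapest edge leaving the tree is E L (7); add L.
Step 6: cheapest edge leaving the tree is G H (10); add G.
Step 7: cheapest edge leaving the tree is I K (12); add I.
Step 8: cheapest edge leaving the tree is K M (14); add M.
Vertex order: E, H, K, F, J, L, G, I, M. The 8th vertex is I.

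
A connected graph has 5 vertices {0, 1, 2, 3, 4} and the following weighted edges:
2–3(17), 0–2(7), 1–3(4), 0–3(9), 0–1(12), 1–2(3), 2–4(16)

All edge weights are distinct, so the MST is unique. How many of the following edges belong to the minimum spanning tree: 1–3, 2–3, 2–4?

2

Kruskal: consider edges lightest-first.
1–2 (3): add. Components now {0} {1,2} {3} {4}
1–3 (4): add. Components now {0} {1,2,3} {4}
0–2 (7): add. Components now {0,1,2,3} {4}
0–3 (9): skip — 0 and 3 already connected.
0–1 (12): skip — 0 and 1 already connected.
2–4 (16): add. Components now {0,1,2,3,4}
MST edge set: {1–2, 1–3, 0–2, 2–4}.
Of the listed edges, {1–3, 2–4} are in the MST → 2.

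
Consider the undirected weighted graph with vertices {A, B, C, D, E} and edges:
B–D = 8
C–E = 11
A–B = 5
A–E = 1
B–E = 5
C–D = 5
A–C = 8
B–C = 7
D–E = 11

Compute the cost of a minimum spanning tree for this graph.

18

Prim's algorithm from C:
Step 1: frontier [C–D 5, B–C 7, A–C 8, C–E 11] → take C–D (5); add D.
Step 2: frontier [B–C 7, A–C 8, C–E 11, B–D 8, D–E 11] → take B–C (7); add B.
Step 3: frontier [A–B 5, B–E 5, A–C 8, C–E 11, D–E 11] → take A–B (5); add A.
Step 4: frontier [A–E 1, B–E 5, C–E 11, D–E 11] → take A–E (1); add E.
MST edges: C–D, B–C, A–B, A–E; total weight 5+7+5+1 = 18.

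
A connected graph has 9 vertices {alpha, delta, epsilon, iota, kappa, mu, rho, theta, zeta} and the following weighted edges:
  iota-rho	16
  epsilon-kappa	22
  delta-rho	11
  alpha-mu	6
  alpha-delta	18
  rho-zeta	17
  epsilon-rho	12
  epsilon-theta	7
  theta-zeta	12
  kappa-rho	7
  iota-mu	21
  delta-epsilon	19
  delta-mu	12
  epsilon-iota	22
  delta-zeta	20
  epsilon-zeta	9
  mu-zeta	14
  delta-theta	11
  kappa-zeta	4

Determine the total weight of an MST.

Grow the tree from theta using Prim:
Step 1: cheapest edge leaving the tree is epsilon-theta (7); add epsilon.
Step 2: cheapest edge leaving the tree is epsilon-zeta (9); add zeta.
Step 3: cheapest edge leaving the tree is kappa-zeta (4); add kappa.
Step 4: cheapest edge leaving the tree is kappa-rho (7); add rho.
Step 5: cheapest edge leaving the tree is delta-rho (11); add delta.
Step 6: cheapest edge leaving the tree is delta-mu (12); add mu.
Step 7: cheapest edge leaving the tree is alpha-mu (6); add alpha.
Step 8: cheapest edge leaving the tree is iota-rho (16); add iota.
MST edges: epsilon-theta, epsilon-zeta, kappa-zeta, kappa-rho, delta-rho, delta-mu, alpha-mu, iota-rho; total weight 7+9+4+7+11+12+6+16 = 72.

72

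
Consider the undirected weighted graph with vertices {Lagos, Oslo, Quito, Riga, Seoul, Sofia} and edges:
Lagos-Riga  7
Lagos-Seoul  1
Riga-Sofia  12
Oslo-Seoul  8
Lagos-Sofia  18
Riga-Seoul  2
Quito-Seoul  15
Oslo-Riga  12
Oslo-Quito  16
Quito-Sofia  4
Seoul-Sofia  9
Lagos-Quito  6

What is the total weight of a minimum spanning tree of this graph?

21

Sort edges by weight, then run Kruskal:
Lagos-Seoul (1): add — endpoints in different components.
Riga-Seoul (2): add — endpoints in different components.
Quito-Sofia (4): add — endpoints in different components.
Lagos-Quito (6): add — endpoints in different components.
Lagos-Riga (7): skip — Lagos and Riga already connected.
Oslo-Seoul (8): add — endpoints in different components.
MST edges: Lagos-Seoul, Riga-Seoul, Quito-Sofia, Lagos-Quito, Oslo-Seoul; total weight 1+2+4+6+8 = 21.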